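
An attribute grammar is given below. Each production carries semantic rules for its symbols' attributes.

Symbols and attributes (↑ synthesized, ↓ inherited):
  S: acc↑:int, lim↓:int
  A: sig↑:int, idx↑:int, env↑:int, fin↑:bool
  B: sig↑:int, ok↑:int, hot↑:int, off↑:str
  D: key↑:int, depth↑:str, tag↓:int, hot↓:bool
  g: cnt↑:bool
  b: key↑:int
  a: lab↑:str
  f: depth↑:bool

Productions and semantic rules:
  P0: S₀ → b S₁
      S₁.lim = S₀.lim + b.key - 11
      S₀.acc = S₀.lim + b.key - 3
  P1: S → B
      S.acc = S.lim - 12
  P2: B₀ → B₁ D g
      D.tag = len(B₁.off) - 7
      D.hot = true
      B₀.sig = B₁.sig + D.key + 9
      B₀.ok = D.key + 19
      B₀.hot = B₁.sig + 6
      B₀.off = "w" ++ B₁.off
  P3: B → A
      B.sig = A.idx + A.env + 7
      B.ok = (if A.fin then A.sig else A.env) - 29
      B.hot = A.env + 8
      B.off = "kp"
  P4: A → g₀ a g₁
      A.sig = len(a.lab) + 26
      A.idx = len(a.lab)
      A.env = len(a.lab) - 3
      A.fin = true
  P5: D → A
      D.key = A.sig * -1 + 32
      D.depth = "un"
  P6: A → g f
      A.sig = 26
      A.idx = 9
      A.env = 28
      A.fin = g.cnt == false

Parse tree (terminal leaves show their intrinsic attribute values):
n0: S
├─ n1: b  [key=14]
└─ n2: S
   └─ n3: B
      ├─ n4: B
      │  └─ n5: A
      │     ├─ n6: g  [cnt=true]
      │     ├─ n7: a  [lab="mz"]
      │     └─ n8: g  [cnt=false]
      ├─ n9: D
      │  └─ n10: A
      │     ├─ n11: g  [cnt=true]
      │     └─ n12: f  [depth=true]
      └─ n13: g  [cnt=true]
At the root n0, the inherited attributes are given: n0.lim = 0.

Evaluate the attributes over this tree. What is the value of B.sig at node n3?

1. n0.lim = 0  [given at root]
2. n1.key = 14  [terminal]
3. n2.lim = 3  [S₀.lim + b.key - 11]
4. n6.cnt = true  [terminal]
5. n7.lab = "mz"  [terminal]
6. n8.cnt = false  [terminal]
7. n5.sig = 28  [len(a.lab) + 26]
8. n5.idx = 2  [len(a.lab)]
9. n5.env = -1  [len(a.lab) - 3]
10. n5.fin = true  [true]
11. n4.sig = 8  [A.idx + A.env + 7]
12. n4.ok = -1  [(if A.fin then A.sig else A.env) - 29]
13. n4.hot = 7  [A.env + 8]
14. n4.off = "kp"  ["kp"]
15. n9.tag = -5  [len(B₁.off) - 7]
16. n9.hot = true  [true]
17. n11.cnt = true  [terminal]
18. n12.depth = true  [terminal]
19. n10.sig = 26  [26]
20. n10.idx = 9  [9]
21. n10.env = 28  [28]
22. n10.fin = false  [g.cnt == false]
23. n9.key = 6  [A.sig * -1 + 32]
24. n9.depth = "un"  ["un"]
25. n13.cnt = true  [terminal]
26. n3.sig = 23  [B₁.sig + D.key + 9]
27. n3.ok = 25  [D.key + 19]
28. n3.hot = 14  [B₁.sig + 6]
29. n3.off = "wkp"  ["w" ++ B₁.off]
30. n2.acc = -9  [S.lim - 12]
31. n0.acc = 11  [S₀.lim + b.key - 3]

23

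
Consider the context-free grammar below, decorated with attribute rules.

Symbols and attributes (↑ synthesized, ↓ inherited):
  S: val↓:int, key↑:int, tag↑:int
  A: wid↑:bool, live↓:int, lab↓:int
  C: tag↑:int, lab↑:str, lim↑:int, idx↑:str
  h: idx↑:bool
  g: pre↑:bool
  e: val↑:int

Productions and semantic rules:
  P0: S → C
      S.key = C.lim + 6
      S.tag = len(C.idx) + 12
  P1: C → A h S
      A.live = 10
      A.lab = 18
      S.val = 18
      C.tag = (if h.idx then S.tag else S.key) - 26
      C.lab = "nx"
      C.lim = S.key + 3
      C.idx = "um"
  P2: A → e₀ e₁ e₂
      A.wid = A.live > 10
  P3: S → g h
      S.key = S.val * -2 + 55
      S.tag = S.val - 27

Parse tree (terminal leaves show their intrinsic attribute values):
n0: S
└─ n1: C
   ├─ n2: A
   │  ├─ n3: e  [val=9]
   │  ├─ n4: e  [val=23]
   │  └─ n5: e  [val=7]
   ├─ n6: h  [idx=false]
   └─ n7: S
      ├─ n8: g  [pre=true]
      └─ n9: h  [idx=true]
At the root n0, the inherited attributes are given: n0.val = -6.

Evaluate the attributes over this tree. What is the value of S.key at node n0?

28

1. n0.val = -6  [given at root]
2. n2.live = 10  [10]
3. n2.lab = 18  [18]
4. n3.val = 9  [terminal]
5. n4.val = 23  [terminal]
6. n5.val = 7  [terminal]
7. n2.wid = false  [A.live > 10]
8. n6.idx = false  [terminal]
9. n7.val = 18  [18]
10. n8.pre = true  [terminal]
11. n9.idx = true  [terminal]
12. n7.key = 19  [S.val * -2 + 55]
13. n7.tag = -9  [S.val - 27]
14. n1.tag = -7  [(if h.idx then S.tag else S.key) - 26]
15. n1.lab = "nx"  ["nx"]
16. n1.lim = 22  [S.key + 3]
17. n1.idx = "um"  ["um"]
18. n0.key = 28  [C.lim + 6]
19. n0.tag = 14  [len(C.idx) + 12]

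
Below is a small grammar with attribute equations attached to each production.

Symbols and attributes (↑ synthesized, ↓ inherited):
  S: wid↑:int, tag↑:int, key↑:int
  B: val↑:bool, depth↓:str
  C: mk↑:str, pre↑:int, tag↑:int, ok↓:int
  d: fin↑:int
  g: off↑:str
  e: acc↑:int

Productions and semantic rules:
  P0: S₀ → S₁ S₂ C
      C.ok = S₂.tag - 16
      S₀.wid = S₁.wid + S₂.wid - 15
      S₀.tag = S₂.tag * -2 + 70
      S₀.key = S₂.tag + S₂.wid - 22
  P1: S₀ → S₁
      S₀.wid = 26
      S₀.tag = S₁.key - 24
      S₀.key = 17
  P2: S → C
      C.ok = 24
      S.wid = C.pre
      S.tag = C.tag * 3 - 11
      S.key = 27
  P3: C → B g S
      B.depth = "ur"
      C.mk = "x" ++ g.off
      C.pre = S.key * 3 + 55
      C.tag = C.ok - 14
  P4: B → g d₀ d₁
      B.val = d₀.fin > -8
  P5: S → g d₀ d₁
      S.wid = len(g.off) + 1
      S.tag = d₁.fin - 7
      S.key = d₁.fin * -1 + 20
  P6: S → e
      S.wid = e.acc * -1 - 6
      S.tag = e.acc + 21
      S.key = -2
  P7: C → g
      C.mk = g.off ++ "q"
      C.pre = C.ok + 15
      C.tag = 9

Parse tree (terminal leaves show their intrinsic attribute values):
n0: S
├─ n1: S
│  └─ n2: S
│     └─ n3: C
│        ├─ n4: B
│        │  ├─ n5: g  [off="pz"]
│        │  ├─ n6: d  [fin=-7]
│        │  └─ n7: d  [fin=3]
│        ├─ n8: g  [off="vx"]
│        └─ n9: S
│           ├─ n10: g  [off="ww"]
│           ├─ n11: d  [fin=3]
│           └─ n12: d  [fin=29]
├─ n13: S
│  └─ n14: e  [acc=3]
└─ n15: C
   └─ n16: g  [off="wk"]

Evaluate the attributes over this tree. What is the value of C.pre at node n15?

1. n3.ok = 24  [24]
2. n4.depth = "ur"  ["ur"]
3. n5.off = "pz"  [terminal]
4. n6.fin = -7  [terminal]
5. n7.fin = 3  [terminal]
6. n4.val = true  [d₀.fin > -8]
7. n8.off = "vx"  [terminal]
8. n10.off = "ww"  [terminal]
9. n11.fin = 3  [terminal]
10. n12.fin = 29  [terminal]
11. n9.wid = 3  [len(g.off) + 1]
12. n9.tag = 22  [d₁.fin - 7]
13. n9.key = -9  [d₁.fin * -1 + 20]
14. n3.mk = "xvx"  ["x" ++ g.off]
15. n3.pre = 28  [S.key * 3 + 55]
16. n3.tag = 10  [C.ok - 14]
17. n2.wid = 28  [C.pre]
18. n2.tag = 19  [C.tag * 3 - 11]
19. n2.key = 27  [27]
20. n1.wid = 26  [26]
21. n1.tag = 3  [S₁.key - 24]
22. n1.key = 17  [17]
23. n14.acc = 3  [terminal]
24. n13.wid = -9  [e.acc * -1 - 6]
25. n13.tag = 24  [e.acc + 21]
26. n13.key = -2  [-2]
27. n15.ok = 8  [S₂.tag - 16]
28. n16.off = "wk"  [terminal]
29. n15.mk = "wkq"  [g.off ++ "q"]
30. n15.pre = 23  [C.ok + 15]
31. n15.tag = 9  [9]
32. n0.wid = 2  [S₁.wid + S₂.wid - 15]
33. n0.tag = 22  [S₂.tag * -2 + 70]
34. n0.key = -7  [S₂.tag + S₂.wid - 22]

23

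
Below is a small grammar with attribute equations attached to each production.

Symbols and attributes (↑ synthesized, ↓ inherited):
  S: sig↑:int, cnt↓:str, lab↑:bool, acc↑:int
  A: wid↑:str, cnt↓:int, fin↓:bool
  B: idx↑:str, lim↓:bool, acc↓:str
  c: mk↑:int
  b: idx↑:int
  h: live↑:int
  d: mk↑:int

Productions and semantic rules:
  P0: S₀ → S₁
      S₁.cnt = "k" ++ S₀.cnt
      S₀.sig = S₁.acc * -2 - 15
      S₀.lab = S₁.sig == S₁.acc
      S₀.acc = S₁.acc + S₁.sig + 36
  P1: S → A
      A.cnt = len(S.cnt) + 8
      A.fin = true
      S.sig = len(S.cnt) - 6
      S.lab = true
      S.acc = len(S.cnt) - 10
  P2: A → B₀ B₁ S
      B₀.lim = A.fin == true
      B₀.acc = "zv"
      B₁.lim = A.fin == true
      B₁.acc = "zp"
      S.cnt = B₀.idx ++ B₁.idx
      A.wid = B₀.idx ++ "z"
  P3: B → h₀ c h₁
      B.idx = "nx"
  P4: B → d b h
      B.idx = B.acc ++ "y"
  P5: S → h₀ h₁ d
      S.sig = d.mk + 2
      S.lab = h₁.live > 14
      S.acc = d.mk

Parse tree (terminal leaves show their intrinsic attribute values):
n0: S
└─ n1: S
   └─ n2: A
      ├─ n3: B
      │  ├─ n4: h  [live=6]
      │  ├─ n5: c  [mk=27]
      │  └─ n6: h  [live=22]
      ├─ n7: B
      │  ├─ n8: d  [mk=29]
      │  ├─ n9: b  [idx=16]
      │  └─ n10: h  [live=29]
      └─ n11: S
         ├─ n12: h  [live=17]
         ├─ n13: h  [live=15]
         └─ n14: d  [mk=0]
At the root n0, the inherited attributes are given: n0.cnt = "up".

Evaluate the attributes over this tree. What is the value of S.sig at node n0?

1. n0.cnt = "up"  [given at root]
2. n1.cnt = "kup"  ["k" ++ S₀.cnt]
3. n2.cnt = 11  [len(S.cnt) + 8]
4. n2.fin = true  [true]
5. n3.lim = true  [A.fin == true]
6. n3.acc = "zv"  ["zv"]
7. n4.live = 6  [terminal]
8. n5.mk = 27  [terminal]
9. n6.live = 22  [terminal]
10. n3.idx = "nx"  ["nx"]
11. n7.lim = true  [A.fin == true]
12. n7.acc = "zp"  ["zp"]
13. n8.mk = 29  [terminal]
14. n9.idx = 16  [terminal]
15. n10.live = 29  [terminal]
16. n7.idx = "zpy"  [B.acc ++ "y"]
17. n11.cnt = "nxzpy"  [B₀.idx ++ B₁.idx]
18. n12.live = 17  [terminal]
19. n13.live = 15  [terminal]
20. n14.mk = 0  [terminal]
21. n11.sig = 2  [d.mk + 2]
22. n11.lab = true  [h₁.live > 14]
23. n11.acc = 0  [d.mk]
24. n2.wid = "nxz"  [B₀.idx ++ "z"]
25. n1.sig = -3  [len(S.cnt) - 6]
26. n1.lab = true  [true]
27. n1.acc = -7  [len(S.cnt) - 10]
28. n0.sig = -1  [S₁.acc * -2 - 15]
29. n0.lab = false  [S₁.sig == S₁.acc]
30. n0.acc = 26  [S₁.acc + S₁.sig + 36]

-1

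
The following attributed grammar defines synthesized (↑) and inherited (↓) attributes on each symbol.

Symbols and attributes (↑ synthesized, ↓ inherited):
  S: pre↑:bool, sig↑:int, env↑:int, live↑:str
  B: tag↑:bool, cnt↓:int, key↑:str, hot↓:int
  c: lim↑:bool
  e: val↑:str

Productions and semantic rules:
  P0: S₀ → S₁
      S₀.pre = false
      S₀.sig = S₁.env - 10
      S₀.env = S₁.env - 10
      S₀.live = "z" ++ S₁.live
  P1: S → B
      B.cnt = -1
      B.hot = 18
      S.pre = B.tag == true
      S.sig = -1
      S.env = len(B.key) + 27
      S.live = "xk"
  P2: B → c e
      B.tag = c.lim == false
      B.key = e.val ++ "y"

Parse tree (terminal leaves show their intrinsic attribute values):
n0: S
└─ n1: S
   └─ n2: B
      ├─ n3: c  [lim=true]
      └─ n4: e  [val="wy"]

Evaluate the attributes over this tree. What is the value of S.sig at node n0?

1. n2.cnt = -1  [-1]
2. n2.hot = 18  [18]
3. n3.lim = true  [terminal]
4. n4.val = "wy"  [terminal]
5. n2.tag = false  [c.lim == false]
6. n2.key = "wyy"  [e.val ++ "y"]
7. n1.pre = false  [B.tag == true]
8. n1.sig = -1  [-1]
9. n1.env = 30  [len(B.key) + 27]
10. n1.live = "xk"  ["xk"]
11. n0.pre = false  [false]
12. n0.sig = 20  [S₁.env - 10]
13. n0.env = 20  [S₁.env - 10]
14. n0.live = "zxk"  ["z" ++ S₁.live]

20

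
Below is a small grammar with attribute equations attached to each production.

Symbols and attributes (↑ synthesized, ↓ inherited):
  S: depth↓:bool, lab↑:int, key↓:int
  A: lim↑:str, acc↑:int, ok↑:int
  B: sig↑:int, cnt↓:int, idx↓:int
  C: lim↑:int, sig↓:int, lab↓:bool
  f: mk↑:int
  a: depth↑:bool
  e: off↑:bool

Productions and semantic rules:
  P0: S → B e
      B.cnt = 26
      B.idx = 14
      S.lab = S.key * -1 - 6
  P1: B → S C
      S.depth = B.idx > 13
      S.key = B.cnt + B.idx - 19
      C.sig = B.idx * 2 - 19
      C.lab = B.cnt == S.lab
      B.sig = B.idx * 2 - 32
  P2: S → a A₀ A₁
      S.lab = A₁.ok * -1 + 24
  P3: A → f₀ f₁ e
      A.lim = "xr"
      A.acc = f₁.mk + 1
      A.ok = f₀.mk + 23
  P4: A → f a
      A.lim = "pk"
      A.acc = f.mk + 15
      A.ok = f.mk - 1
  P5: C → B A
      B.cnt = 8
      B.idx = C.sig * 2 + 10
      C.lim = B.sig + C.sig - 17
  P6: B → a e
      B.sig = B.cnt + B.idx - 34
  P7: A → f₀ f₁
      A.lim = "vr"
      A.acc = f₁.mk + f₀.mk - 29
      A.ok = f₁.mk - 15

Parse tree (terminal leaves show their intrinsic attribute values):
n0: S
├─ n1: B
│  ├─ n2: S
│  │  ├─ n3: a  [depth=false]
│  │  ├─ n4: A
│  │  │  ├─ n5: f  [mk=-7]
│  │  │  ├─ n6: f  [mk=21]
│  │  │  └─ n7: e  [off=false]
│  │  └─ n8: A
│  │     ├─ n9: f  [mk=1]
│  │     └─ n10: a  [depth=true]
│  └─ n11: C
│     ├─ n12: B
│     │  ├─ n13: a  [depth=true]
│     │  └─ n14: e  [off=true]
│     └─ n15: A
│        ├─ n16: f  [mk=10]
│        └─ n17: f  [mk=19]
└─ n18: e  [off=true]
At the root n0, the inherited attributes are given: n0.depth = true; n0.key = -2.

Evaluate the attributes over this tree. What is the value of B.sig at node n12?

1. n0.depth = true  [given at root]
2. n0.key = -2  [given at root]
3. n1.cnt = 26  [26]
4. n1.idx = 14  [14]
5. n2.depth = true  [B.idx > 13]
6. n2.key = 21  [B.cnt + B.idx - 19]
7. n3.depth = false  [terminal]
8. n5.mk = -7  [terminal]
9. n6.mk = 21  [terminal]
10. n7.off = false  [terminal]
11. n4.lim = "xr"  ["xr"]
12. n4.acc = 22  [f₁.mk + 1]
13. n4.ok = 16  [f₀.mk + 23]
14. n9.mk = 1  [terminal]
15. n10.depth = true  [terminal]
16. n8.lim = "pk"  ["pk"]
17. n8.acc = 16  [f.mk + 15]
18. n8.ok = 0  [f.mk - 1]
19. n2.lab = 24  [A₁.ok * -1 + 24]
20. n11.sig = 9  [B.idx * 2 - 19]
21. n11.lab = false  [B.cnt == S.lab]
22. n12.cnt = 8  [8]
23. n12.idx = 28  [C.sig * 2 + 10]
24. n13.depth = true  [terminal]
25. n14.off = true  [terminal]
26. n12.sig = 2  [B.cnt + B.idx - 34]
27. n16.mk = 10  [terminal]
28. n17.mk = 19  [terminal]
29. n15.lim = "vr"  ["vr"]
30. n15.acc = 0  [f₁.mk + f₀.mk - 29]
31. n15.ok = 4  [f₁.mk - 15]
32. n11.lim = -6  [B.sig + C.sig - 17]
33. n1.sig = -4  [B.idx * 2 - 32]
34. n18.off = true  [terminal]
35. n0.lab = -4  [S.key * -1 - 6]

2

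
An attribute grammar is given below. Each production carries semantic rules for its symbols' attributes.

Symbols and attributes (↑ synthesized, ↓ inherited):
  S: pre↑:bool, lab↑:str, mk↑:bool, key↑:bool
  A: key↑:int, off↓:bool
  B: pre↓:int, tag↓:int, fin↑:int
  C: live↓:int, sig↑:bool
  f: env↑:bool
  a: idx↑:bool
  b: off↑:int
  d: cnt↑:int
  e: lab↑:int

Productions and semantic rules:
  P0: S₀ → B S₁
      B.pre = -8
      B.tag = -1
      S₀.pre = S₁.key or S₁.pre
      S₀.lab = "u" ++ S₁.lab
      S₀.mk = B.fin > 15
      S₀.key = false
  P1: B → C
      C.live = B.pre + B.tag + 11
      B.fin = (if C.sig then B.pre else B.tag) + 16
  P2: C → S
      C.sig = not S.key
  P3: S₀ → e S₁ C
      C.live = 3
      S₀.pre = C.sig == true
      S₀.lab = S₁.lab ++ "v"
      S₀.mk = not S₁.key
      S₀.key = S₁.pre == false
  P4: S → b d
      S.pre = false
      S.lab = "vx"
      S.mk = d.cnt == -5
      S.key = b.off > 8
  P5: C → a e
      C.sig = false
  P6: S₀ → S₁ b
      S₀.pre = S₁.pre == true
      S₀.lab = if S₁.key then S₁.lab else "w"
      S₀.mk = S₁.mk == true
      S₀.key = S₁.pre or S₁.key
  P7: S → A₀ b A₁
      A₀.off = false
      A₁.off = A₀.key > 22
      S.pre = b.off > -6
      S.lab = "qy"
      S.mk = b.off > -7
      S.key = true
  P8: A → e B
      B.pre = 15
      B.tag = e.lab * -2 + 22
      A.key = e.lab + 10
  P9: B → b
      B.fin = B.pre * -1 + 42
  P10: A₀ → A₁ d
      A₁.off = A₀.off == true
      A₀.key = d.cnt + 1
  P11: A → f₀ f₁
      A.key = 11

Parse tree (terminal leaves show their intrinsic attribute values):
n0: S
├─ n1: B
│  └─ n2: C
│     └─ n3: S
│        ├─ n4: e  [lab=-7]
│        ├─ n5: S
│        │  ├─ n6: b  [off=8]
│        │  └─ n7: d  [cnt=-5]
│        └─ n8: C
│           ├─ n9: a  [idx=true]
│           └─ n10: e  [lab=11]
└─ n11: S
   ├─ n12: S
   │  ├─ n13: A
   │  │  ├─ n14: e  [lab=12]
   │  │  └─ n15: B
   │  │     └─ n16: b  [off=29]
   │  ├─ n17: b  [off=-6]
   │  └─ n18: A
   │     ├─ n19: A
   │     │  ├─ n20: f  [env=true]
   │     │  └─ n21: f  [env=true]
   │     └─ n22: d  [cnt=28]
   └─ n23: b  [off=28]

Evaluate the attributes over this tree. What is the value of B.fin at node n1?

1. n1.pre = -8  [-8]
2. n1.tag = -1  [-1]
3. n2.live = 2  [B.pre + B.tag + 11]
4. n4.lab = -7  [terminal]
5. n6.off = 8  [terminal]
6. n7.cnt = -5  [terminal]
7. n5.pre = false  [false]
8. n5.lab = "vx"  ["vx"]
9. n5.mk = true  [d.cnt == -5]
10. n5.key = false  [b.off > 8]
11. n8.live = 3  [3]
12. n9.idx = true  [terminal]
13. n10.lab = 11  [terminal]
14. n8.sig = false  [false]
15. n3.pre = false  [C.sig == true]
16. n3.lab = "vxv"  [S₁.lab ++ "v"]
17. n3.mk = true  [not S₁.key]
18. n3.key = true  [S₁.pre == false]
19. n2.sig = false  [not S.key]
20. n1.fin = 15  [(if C.sig then B.pre else B.tag) + 16]
21. n13.off = false  [false]
22. n14.lab = 12  [terminal]
23. n15.pre = 15  [15]
24. n15.tag = -2  [e.lab * -2 + 22]
25. n16.off = 29  [terminal]
26. n15.fin = 27  [B.pre * -1 + 42]
27. n13.key = 22  [e.lab + 10]
28. n17.off = -6  [terminal]
29. n18.off = false  [A₀.key > 22]
30. n19.off = false  [A₀.off == true]
31. n20.env = true  [terminal]
32. n21.env = true  [terminal]
33. n19.key = 11  [11]
34. n22.cnt = 28  [terminal]
35. n18.key = 29  [d.cnt + 1]
36. n12.pre = false  [b.off > -6]
37. n12.lab = "qy"  ["qy"]
38. n12.mk = true  [b.off > -7]
39. n12.key = true  [true]
40. n23.off = 28  [terminal]
41. n11.pre = false  [S₁.pre == true]
42. n11.lab = "qy"  [if S₁.key then S₁.lab else "w"]
43. n11.mk = true  [S₁.mk == true]
44. n11.key = true  [S₁.pre or S₁.key]
45. n0.pre = true  [S₁.key or S₁.pre]
46. n0.lab = "uqy"  ["u" ++ S₁.lab]
47. n0.mk = false  [B.fin > 15]
48. n0.key = false  [false]

15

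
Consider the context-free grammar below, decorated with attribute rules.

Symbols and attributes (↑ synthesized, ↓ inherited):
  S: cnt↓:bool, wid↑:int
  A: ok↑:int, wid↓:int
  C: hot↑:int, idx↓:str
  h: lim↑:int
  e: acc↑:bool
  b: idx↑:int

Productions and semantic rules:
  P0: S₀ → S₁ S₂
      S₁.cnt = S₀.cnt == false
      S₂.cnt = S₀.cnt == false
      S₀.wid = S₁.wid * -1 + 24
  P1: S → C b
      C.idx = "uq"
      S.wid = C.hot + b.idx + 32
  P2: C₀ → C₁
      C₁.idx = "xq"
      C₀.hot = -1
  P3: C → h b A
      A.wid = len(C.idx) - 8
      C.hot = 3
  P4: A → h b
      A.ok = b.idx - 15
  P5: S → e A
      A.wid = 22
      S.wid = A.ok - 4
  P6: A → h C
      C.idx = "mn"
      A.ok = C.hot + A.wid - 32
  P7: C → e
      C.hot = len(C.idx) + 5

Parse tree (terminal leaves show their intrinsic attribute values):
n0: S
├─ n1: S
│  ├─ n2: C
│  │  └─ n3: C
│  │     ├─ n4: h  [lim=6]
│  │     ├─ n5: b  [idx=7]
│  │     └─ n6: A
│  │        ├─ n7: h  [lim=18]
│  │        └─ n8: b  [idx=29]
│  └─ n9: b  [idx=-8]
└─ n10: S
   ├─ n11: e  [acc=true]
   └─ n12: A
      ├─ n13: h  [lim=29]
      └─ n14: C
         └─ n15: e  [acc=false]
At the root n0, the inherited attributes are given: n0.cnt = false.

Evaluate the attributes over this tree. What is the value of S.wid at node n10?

1. n0.cnt = false  [given at root]
2. n1.cnt = true  [S₀.cnt == false]
3. n2.idx = "uq"  ["uq"]
4. n3.idx = "xq"  ["xq"]
5. n4.lim = 6  [terminal]
6. n5.idx = 7  [terminal]
7. n6.wid = -6  [len(C.idx) - 8]
8. n7.lim = 18  [terminal]
9. n8.idx = 29  [terminal]
10. n6.ok = 14  [b.idx - 15]
11. n3.hot = 3  [3]
12. n2.hot = -1  [-1]
13. n9.idx = -8  [terminal]
14. n1.wid = 23  [C.hot + b.idx + 32]
15. n10.cnt = true  [S₀.cnt == false]
16. n11.acc = true  [terminal]
17. n12.wid = 22  [22]
18. n13.lim = 29  [terminal]
19. n14.idx = "mn"  ["mn"]
20. n15.acc = false  [terminal]
21. n14.hot = 7  [len(C.idx) + 5]
22. n12.ok = -3  [C.hot + A.wid - 32]
23. n10.wid = -7  [A.ok - 4]
24. n0.wid = 1  [S₁.wid * -1 + 24]

-7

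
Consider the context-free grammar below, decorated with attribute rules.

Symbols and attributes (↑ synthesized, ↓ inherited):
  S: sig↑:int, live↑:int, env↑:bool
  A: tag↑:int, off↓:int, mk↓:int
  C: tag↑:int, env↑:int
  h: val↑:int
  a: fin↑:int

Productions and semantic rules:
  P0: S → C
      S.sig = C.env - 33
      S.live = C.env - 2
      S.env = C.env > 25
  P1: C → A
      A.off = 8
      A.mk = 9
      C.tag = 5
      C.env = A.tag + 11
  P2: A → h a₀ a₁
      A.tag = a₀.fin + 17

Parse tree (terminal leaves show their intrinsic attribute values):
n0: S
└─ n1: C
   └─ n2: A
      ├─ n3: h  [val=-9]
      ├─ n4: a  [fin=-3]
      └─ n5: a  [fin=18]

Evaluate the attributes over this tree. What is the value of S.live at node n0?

23

1. n2.off = 8  [8]
2. n2.mk = 9  [9]
3. n3.val = -9  [terminal]
4. n4.fin = -3  [terminal]
5. n5.fin = 18  [terminal]
6. n2.tag = 14  [a₀.fin + 17]
7. n1.tag = 5  [5]
8. n1.env = 25  [A.tag + 11]
9. n0.sig = -8  [C.env - 33]
10. n0.live = 23  [C.env - 2]
11. n0.env = false  [C.env > 25]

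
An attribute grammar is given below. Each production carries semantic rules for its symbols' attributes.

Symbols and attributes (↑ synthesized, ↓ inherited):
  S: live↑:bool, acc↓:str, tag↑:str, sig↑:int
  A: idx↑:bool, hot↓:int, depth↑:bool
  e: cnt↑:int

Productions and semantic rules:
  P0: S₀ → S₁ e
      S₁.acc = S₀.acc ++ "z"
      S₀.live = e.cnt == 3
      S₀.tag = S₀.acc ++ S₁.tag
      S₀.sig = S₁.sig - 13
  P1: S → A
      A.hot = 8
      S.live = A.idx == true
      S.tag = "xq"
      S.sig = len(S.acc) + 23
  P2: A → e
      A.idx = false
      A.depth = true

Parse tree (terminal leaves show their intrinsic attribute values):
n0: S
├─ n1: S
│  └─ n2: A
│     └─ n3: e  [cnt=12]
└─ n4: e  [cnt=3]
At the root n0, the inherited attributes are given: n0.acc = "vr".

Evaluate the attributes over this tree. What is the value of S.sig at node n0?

13

1. n0.acc = "vr"  [given at root]
2. n1.acc = "vrz"  [S₀.acc ++ "z"]
3. n2.hot = 8  [8]
4. n3.cnt = 12  [terminal]
5. n2.idx = false  [false]
6. n2.depth = true  [true]
7. n1.live = false  [A.idx == true]
8. n1.tag = "xq"  ["xq"]
9. n1.sig = 26  [len(S.acc) + 23]
10. n4.cnt = 3  [terminal]
11. n0.live = true  [e.cnt == 3]
12. n0.tag = "vrxq"  [S₀.acc ++ S₁.tag]
13. n0.sig = 13  [S₁.sig - 13]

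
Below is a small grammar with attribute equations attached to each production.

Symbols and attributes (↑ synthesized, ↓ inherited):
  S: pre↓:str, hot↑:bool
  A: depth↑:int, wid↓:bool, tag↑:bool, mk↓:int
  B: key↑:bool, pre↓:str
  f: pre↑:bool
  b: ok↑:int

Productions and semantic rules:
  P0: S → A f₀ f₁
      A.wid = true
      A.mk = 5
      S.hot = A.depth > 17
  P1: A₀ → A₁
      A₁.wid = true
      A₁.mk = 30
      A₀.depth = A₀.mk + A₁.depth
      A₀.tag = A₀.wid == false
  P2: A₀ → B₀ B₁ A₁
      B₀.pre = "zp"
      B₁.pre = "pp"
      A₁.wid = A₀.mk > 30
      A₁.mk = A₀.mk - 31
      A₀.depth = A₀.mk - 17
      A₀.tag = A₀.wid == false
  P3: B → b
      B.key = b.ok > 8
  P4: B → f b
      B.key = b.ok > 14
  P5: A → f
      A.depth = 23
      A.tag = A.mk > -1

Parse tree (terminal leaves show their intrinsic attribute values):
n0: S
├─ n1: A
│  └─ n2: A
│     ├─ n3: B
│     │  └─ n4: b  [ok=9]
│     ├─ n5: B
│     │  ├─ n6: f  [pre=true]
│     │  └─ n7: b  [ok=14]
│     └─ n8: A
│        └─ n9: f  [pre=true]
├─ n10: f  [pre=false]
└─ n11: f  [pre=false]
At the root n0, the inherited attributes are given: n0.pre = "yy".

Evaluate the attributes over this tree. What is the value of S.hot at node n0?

1. n0.pre = "yy"  [given at root]
2. n1.wid = true  [true]
3. n1.mk = 5  [5]
4. n2.wid = true  [true]
5. n2.mk = 30  [30]
6. n3.pre = "zp"  ["zp"]
7. n4.ok = 9  [terminal]
8. n3.key = true  [b.ok > 8]
9. n5.pre = "pp"  ["pp"]
10. n6.pre = true  [terminal]
11. n7.ok = 14  [terminal]
12. n5.key = false  [b.ok > 14]
13. n8.wid = false  [A₀.mk > 30]
14. n8.mk = -1  [A₀.mk - 31]
15. n9.pre = true  [terminal]
16. n8.depth = 23  [23]
17. n8.tag = false  [A.mk > -1]
18. n2.depth = 13  [A₀.mk - 17]
19. n2.tag = false  [A₀.wid == false]
20. n1.depth = 18  [A₀.mk + A₁.depth]
21. n1.tag = false  [A₀.wid == false]
22. n10.pre = false  [terminal]
23. n11.pre = false  [terminal]
24. n0.hot = true  [A.depth > 17]

true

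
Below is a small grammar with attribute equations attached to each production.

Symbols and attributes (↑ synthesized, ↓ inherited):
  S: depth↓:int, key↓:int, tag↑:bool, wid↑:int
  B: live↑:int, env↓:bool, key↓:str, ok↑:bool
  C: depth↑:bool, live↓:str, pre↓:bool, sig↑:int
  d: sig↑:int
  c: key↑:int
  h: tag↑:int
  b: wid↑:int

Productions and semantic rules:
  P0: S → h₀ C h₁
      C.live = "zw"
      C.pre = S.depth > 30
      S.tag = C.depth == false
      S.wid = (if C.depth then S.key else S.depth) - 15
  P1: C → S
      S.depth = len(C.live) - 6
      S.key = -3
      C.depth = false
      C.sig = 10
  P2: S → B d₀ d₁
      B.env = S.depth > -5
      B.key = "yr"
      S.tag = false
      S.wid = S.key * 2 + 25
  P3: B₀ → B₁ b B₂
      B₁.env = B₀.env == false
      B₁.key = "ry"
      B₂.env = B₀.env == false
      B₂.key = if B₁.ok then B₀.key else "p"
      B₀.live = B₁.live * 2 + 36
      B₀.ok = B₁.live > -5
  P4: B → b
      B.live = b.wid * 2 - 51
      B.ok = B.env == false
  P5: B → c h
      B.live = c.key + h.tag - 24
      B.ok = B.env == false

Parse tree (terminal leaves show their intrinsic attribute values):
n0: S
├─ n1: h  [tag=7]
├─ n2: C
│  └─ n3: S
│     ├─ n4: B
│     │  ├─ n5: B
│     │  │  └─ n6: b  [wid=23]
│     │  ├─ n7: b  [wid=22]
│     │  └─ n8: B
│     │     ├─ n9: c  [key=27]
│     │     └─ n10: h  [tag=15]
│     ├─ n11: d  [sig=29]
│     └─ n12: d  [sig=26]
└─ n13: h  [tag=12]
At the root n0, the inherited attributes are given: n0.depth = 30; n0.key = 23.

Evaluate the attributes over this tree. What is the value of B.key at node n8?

1. n0.depth = 30  [given at root]
2. n0.key = 23  [given at root]
3. n1.tag = 7  [terminal]
4. n2.live = "zw"  ["zw"]
5. n2.pre = false  [S.depth > 30]
6. n3.depth = -4  [len(C.live) - 6]
7. n3.key = -3  [-3]
8. n4.env = true  [S.depth > -5]
9. n4.key = "yr"  ["yr"]
10. n5.env = false  [B₀.env == false]
11. n5.key = "ry"  ["ry"]
12. n6.wid = 23  [terminal]
13. n5.live = -5  [b.wid * 2 - 51]
14. n5.ok = true  [B.env == false]
15. n7.wid = 22  [terminal]
16. n8.env = false  [B₀.env == false]
17. n8.key = "yr"  [if B₁.ok then B₀.key else "p"]
18. n9.key = 27  [terminal]
19. n10.tag = 15  [terminal]
20. n8.live = 18  [c.key + h.tag - 24]
21. n8.ok = true  [B.env == false]
22. n4.live = 26  [B₁.live * 2 + 36]
23. n4.ok = false  [B₁.live > -5]
24. n11.sig = 29  [terminal]
25. n12.sig = 26  [terminal]
26. n3.tag = false  [false]
27. n3.wid = 19  [S.key * 2 + 25]
28. n2.depth = false  [false]
29. n2.sig = 10  [10]
30. n13.tag = 12  [terminal]
31. n0.tag = true  [C.depth == false]
32. n0.wid = 15  [(if C.depth then S.key else S.depth) - 15]

"yr"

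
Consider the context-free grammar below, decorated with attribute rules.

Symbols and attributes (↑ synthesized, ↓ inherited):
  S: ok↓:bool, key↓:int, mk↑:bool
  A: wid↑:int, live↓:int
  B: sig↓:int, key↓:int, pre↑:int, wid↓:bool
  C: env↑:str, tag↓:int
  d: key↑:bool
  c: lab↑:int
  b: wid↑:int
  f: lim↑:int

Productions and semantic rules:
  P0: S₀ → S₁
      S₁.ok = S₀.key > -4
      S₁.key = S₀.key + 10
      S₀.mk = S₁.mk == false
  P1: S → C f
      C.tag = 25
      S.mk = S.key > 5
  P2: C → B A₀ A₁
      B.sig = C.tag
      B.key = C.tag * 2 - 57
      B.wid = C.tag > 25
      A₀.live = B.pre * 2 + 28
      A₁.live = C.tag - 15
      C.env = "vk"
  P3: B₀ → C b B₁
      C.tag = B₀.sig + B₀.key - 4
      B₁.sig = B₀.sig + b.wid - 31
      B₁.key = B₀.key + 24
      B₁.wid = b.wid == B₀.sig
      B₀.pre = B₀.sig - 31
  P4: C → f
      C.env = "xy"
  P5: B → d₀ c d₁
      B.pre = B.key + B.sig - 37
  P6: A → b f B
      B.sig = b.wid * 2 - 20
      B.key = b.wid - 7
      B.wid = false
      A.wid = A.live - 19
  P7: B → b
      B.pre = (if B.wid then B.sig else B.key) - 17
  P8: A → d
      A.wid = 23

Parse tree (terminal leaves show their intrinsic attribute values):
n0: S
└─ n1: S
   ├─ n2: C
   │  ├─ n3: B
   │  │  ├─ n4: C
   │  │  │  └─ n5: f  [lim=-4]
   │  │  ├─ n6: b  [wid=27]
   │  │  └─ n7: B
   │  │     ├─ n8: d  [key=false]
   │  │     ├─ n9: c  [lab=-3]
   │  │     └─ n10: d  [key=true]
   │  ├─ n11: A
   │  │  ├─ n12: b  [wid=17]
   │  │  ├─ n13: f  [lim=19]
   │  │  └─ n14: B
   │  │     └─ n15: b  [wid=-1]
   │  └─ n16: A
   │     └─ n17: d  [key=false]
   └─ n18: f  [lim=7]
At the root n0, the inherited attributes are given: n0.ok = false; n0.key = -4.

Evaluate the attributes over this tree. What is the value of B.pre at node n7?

1

1. n0.ok = false  [given at root]
2. n0.key = -4  [given at root]
3. n1.ok = false  [S₀.key > -4]
4. n1.key = 6  [S₀.key + 10]
5. n2.tag = 25  [25]
6. n3.sig = 25  [C.tag]
7. n3.key = -7  [C.tag * 2 - 57]
8. n3.wid = false  [C.tag > 25]
9. n4.tag = 14  [B₀.sig + B₀.key - 4]
10. n5.lim = -4  [terminal]
11. n4.env = "xy"  ["xy"]
12. n6.wid = 27  [terminal]
13. n7.sig = 21  [B₀.sig + b.wid - 31]
14. n7.key = 17  [B₀.key + 24]
15. n7.wid = false  [b.wid == B₀.sig]
16. n8.key = false  [terminal]
17. n9.lab = -3  [terminal]
18. n10.key = true  [terminal]
19. n7.pre = 1  [B.key + B.sig - 37]
20. n3.pre = -6  [B₀.sig - 31]
21. n11.live = 16  [B.pre * 2 + 28]
22. n12.wid = 17  [terminal]
23. n13.lim = 19  [terminal]
24. n14.sig = 14  [b.wid * 2 - 20]
25. n14.key = 10  [b.wid - 7]
26. n14.wid = false  [false]
27. n15.wid = -1  [terminal]
28. n14.pre = -7  [(if B.wid then B.sig else B.key) - 17]
29. n11.wid = -3  [A.live - 19]
30. n16.live = 10  [C.tag - 15]
31. n17.key = false  [terminal]
32. n16.wid = 23  [23]
33. n2.env = "vk"  ["vk"]
34. n18.lim = 7  [terminal]
35. n1.mk = true  [S.key > 5]
36. n0.mk = false  [S₁.mk == false]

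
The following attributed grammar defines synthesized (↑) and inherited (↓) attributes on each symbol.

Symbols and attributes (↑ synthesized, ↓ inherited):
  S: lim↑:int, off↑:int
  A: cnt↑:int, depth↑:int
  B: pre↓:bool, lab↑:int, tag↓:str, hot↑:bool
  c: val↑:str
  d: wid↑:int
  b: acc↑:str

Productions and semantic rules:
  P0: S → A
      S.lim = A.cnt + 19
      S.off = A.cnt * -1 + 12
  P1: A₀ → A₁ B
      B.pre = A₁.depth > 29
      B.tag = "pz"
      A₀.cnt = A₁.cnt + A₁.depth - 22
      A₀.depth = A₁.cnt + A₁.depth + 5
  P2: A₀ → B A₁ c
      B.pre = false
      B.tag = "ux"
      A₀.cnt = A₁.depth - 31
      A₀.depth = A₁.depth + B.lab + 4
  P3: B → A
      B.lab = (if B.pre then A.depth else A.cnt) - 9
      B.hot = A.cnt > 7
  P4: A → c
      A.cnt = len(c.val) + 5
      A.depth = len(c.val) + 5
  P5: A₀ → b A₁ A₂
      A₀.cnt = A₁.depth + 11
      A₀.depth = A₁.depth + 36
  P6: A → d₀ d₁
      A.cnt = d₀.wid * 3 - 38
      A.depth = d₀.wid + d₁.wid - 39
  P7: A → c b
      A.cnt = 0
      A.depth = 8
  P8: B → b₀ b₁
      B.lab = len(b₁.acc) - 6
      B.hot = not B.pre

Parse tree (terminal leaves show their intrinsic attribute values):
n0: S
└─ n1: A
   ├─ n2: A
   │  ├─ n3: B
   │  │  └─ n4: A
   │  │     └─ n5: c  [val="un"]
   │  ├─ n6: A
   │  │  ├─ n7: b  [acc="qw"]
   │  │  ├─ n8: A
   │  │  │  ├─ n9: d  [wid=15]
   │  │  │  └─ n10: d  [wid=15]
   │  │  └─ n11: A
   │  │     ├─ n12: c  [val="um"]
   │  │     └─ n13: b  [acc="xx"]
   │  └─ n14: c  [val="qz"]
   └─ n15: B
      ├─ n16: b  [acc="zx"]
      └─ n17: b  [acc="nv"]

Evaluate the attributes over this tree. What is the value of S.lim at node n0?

22

1. n3.pre = false  [false]
2. n3.tag = "ux"  ["ux"]
3. n5.val = "un"  [terminal]
4. n4.cnt = 7  [len(c.val) + 5]
5. n4.depth = 7  [len(c.val) + 5]
6. n3.lab = -2  [(if B.pre then A.depth else A.cnt) - 9]
7. n3.hot = false  [A.cnt > 7]
8. n7.acc = "qw"  [terminal]
9. n9.wid = 15  [terminal]
10. n10.wid = 15  [terminal]
11. n8.cnt = 7  [d₀.wid * 3 - 38]
12. n8.depth = -9  [d₀.wid + d₁.wid - 39]
13. n12.val = "um"  [terminal]
14. n13.acc = "xx"  [terminal]
15. n11.cnt = 0  [0]
16. n11.depth = 8  [8]
17. n6.cnt = 2  [A₁.depth + 11]
18. n6.depth = 27  [A₁.depth + 36]
19. n14.val = "qz"  [terminal]
20. n2.cnt = -4  [A₁.depth - 31]
21. n2.depth = 29  [A₁.depth + B.lab + 4]
22. n15.pre = false  [A₁.depth > 29]
23. n15.tag = "pz"  ["pz"]
24. n16.acc = "zx"  [terminal]
25. n17.acc = "nv"  [terminal]
26. n15.lab = -4  [len(b₁.acc) - 6]
27. n15.hot = true  [not B.pre]
28. n1.cnt = 3  [A₁.cnt + A₁.depth - 22]
29. n1.depth = 30  [A₁.cnt + A₁.depth + 5]
30. n0.lim = 22  [A.cnt + 19]
31. n0.off = 9  [A.cnt * -1 + 12]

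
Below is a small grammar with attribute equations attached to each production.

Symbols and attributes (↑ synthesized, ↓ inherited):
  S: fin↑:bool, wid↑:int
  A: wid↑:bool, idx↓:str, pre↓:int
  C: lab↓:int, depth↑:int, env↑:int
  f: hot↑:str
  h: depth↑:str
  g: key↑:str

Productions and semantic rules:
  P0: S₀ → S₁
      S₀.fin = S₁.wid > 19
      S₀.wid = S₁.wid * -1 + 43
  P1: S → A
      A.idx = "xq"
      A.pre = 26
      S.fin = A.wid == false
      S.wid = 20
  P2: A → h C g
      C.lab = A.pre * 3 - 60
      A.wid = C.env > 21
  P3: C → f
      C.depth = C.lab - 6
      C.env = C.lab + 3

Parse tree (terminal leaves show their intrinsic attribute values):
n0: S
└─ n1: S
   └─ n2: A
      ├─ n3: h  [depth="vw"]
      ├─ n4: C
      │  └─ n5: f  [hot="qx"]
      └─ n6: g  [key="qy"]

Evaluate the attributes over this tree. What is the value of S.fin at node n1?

true

1. n2.idx = "xq"  ["xq"]
2. n2.pre = 26  [26]
3. n3.depth = "vw"  [terminal]
4. n4.lab = 18  [A.pre * 3 - 60]
5. n5.hot = "qx"  [terminal]
6. n4.depth = 12  [C.lab - 6]
7. n4.env = 21  [C.lab + 3]
8. n6.key = "qy"  [terminal]
9. n2.wid = false  [C.env > 21]
10. n1.fin = true  [A.wid == false]
11. n1.wid = 20  [20]
12. n0.fin = true  [S₁.wid > 19]
13. n0.wid = 23  [S₁.wid * -1 + 43]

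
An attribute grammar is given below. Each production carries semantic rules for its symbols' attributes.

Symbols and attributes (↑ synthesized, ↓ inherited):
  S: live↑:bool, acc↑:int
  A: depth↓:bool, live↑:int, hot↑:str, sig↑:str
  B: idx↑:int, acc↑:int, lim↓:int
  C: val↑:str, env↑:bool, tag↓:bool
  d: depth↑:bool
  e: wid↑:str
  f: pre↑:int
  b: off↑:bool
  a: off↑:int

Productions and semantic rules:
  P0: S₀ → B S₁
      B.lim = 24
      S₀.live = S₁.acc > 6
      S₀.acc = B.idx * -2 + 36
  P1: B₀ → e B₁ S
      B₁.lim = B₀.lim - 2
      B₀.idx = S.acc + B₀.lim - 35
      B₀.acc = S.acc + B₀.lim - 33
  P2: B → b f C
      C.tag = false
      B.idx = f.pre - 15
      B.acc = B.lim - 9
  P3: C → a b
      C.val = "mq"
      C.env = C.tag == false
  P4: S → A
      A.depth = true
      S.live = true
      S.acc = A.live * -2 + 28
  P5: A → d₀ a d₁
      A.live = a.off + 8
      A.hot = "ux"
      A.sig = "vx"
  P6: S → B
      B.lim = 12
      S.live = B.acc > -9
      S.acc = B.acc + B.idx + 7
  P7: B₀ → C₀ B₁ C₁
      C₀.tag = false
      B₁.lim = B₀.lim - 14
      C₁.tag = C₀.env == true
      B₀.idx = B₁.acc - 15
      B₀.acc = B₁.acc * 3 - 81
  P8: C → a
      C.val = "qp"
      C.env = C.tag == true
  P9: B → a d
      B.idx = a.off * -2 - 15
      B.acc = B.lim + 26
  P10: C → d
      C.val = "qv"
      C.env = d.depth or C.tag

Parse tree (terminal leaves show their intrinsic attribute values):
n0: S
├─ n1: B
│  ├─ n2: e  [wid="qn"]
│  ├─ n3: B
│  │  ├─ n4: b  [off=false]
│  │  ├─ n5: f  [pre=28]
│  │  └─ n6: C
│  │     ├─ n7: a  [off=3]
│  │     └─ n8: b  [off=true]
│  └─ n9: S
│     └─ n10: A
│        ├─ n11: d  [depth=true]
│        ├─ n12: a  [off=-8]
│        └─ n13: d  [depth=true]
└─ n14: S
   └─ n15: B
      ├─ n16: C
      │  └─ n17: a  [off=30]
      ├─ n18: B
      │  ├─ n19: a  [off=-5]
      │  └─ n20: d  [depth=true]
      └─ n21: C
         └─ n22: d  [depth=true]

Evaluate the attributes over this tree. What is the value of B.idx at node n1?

1. n1.lim = 24  [24]
2. n2.wid = "qn"  [terminal]
3. n3.lim = 22  [B₀.lim - 2]
4. n4.off = false  [terminal]
5. n5.pre = 28  [terminal]
6. n6.tag = false  [false]
7. n7.off = 3  [terminal]
8. n8.off = true  [terminal]
9. n6.val = "mq"  ["mq"]
10. n6.env = true  [C.tag == false]
11. n3.idx = 13  [f.pre - 15]
12. n3.acc = 13  [B.lim - 9]
13. n10.depth = true  [true]
14. n11.depth = true  [terminal]
15. n12.off = -8  [terminal]
16. n13.depth = true  [terminal]
17. n10.live = 0  [a.off + 8]
18. n10.hot = "ux"  ["ux"]
19. n10.sig = "vx"  ["vx"]
20. n9.live = true  [true]
21. n9.acc = 28  [A.live * -2 + 28]
22. n1.idx = 17  [S.acc + B₀.lim - 35]
23. n1.acc = 19  [S.acc + B₀.lim - 33]
24. n15.lim = 12  [12]
25. n16.tag = false  [false]
26. n17.off = 30  [terminal]
27. n16.val = "qp"  ["qp"]
28. n16.env = false  [C.tag == true]
29. n18.lim = -2  [B₀.lim - 14]
30. n19.off = -5  [terminal]
31. n20.depth = true  [terminal]
32. n18.idx = -5  [a.off * -2 - 15]
33. n18.acc = 24  [B.lim + 26]
34. n21.tag = false  [C₀.env == true]
35. n22.depth = true  [terminal]
36. n21.val = "qv"  ["qv"]
37. n21.env = true  [d.depth or C.tag]
38. n15.idx = 9  [B₁.acc - 15]
39. n15.acc = -9  [B₁.acc * 3 - 81]
40. n14.live = false  [B.acc > -9]
41. n14.acc = 7  [B.acc + B.idx + 7]
42. n0.live = true  [S₁.acc > 6]
43. n0.acc = 2  [B.idx * -2 + 36]

17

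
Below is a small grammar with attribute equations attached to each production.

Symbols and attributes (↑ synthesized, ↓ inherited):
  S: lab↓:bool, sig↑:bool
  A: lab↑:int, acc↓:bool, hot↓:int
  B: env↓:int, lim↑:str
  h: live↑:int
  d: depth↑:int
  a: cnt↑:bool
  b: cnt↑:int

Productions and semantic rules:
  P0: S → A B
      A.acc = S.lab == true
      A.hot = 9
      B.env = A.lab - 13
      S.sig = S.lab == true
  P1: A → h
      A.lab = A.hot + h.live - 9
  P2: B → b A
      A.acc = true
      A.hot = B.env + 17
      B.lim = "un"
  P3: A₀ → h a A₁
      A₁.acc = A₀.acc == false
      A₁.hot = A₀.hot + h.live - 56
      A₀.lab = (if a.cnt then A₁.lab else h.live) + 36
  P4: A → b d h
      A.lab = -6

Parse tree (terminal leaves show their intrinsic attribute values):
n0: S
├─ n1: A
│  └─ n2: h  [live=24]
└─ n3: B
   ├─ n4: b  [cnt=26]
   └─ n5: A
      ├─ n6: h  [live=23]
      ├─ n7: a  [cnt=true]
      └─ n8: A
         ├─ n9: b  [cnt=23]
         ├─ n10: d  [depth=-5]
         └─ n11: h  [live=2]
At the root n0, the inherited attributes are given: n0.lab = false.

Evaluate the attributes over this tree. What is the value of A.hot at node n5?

1. n0.lab = false  [given at root]
2. n1.acc = false  [S.lab == true]
3. n1.hot = 9  [9]
4. n2.live = 24  [terminal]
5. n1.lab = 24  [A.hot + h.live - 9]
6. n3.env = 11  [A.lab - 13]
7. n4.cnt = 26  [terminal]
8. n5.acc = true  [true]
9. n5.hot = 28  [B.env + 17]
10. n6.live = 23  [terminal]
11. n7.cnt = true  [terminal]
12. n8.acc = false  [A₀.acc == false]
13. n8.hot = -5  [A₀.hot + h.live - 56]
14. n9.cnt = 23  [terminal]
15. n10.depth = -5  [terminal]
16. n11.live = 2  [terminal]
17. n8.lab = -6  [-6]
18. n5.lab = 30  [(if a.cnt then A₁.lab else h.live) + 36]
19. n3.lim = "un"  ["un"]
20. n0.sig = false  [S.lab == true]

28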